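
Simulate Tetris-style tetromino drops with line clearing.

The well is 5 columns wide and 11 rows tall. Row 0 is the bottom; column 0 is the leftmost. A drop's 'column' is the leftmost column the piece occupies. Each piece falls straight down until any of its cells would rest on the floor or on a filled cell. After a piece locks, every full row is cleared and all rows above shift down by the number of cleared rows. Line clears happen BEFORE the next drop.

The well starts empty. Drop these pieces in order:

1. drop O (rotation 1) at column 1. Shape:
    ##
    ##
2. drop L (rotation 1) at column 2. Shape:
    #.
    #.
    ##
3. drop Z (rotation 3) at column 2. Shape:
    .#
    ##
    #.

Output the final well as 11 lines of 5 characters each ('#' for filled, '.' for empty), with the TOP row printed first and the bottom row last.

Drop 1: O rot1 at col 1 lands with bottom-row=0; cleared 0 line(s) (total 0); column heights now [0 2 2 0 0], max=2
Drop 2: L rot1 at col 2 lands with bottom-row=2; cleared 0 line(s) (total 0); column heights now [0 2 5 3 0], max=5
Drop 3: Z rot3 at col 2 lands with bottom-row=5; cleared 0 line(s) (total 0); column heights now [0 2 7 8 0], max=8

Answer: .....
.....
.....
...#.
..##.
..#..
..#..
..#..
..##.
.##..
.##..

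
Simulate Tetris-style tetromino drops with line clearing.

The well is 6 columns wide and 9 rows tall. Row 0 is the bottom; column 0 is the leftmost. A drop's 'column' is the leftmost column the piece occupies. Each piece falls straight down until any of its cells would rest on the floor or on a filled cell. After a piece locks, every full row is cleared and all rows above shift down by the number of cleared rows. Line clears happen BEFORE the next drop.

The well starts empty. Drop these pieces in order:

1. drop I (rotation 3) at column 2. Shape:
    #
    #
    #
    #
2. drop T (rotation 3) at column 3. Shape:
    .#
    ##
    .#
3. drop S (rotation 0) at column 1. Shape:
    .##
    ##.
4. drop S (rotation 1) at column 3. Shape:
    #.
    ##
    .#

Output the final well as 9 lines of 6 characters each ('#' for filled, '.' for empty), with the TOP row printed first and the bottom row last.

Answer: ......
...#..
...##.
..###.
.##...
..#...
..#.#.
..###.
..#.#.

Derivation:
Drop 1: I rot3 at col 2 lands with bottom-row=0; cleared 0 line(s) (total 0); column heights now [0 0 4 0 0 0], max=4
Drop 2: T rot3 at col 3 lands with bottom-row=0; cleared 0 line(s) (total 0); column heights now [0 0 4 2 3 0], max=4
Drop 3: S rot0 at col 1 lands with bottom-row=4; cleared 0 line(s) (total 0); column heights now [0 5 6 6 3 0], max=6
Drop 4: S rot1 at col 3 lands with bottom-row=5; cleared 0 line(s) (total 0); column heights now [0 5 6 8 7 0], max=8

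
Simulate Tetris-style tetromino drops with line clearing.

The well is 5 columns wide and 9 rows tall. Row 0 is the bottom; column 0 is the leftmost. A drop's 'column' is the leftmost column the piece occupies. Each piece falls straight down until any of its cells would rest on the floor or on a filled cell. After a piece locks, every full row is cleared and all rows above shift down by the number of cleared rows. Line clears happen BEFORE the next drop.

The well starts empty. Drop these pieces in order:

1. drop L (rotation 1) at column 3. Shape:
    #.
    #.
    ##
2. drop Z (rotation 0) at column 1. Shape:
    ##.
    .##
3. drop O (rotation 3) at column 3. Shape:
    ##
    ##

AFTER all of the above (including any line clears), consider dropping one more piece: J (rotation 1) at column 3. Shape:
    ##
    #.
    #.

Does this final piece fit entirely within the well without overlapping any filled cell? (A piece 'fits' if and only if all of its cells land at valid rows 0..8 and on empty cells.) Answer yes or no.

Drop 1: L rot1 at col 3 lands with bottom-row=0; cleared 0 line(s) (total 0); column heights now [0 0 0 3 1], max=3
Drop 2: Z rot0 at col 1 lands with bottom-row=3; cleared 0 line(s) (total 0); column heights now [0 5 5 4 1], max=5
Drop 3: O rot3 at col 3 lands with bottom-row=4; cleared 0 line(s) (total 0); column heights now [0 5 5 6 6], max=6
Test piece J rot1 at col 3 (width 2): heights before test = [0 5 5 6 6]; fits = True

Answer: yes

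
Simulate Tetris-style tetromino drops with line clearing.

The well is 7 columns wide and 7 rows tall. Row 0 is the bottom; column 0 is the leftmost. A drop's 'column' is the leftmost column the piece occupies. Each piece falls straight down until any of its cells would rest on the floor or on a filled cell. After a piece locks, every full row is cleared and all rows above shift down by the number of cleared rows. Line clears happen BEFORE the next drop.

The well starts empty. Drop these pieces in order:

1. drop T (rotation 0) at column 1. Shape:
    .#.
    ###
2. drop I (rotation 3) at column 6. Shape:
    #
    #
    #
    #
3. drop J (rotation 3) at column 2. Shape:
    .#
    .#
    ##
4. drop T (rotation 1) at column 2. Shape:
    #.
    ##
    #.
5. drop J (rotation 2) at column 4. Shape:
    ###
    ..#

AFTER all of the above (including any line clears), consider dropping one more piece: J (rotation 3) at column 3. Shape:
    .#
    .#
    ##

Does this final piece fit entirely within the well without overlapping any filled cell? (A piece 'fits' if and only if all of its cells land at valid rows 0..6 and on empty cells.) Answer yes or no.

Answer: no

Derivation:
Drop 1: T rot0 at col 1 lands with bottom-row=0; cleared 0 line(s) (total 0); column heights now [0 1 2 1 0 0 0], max=2
Drop 2: I rot3 at col 6 lands with bottom-row=0; cleared 0 line(s) (total 0); column heights now [0 1 2 1 0 0 4], max=4
Drop 3: J rot3 at col 2 lands with bottom-row=2; cleared 0 line(s) (total 0); column heights now [0 1 3 5 0 0 4], max=5
Drop 4: T rot1 at col 2 lands with bottom-row=4; cleared 0 line(s) (total 0); column heights now [0 1 7 6 0 0 4], max=7
Drop 5: J rot2 at col 4 lands with bottom-row=4; cleared 0 line(s) (total 0); column heights now [0 1 7 6 6 6 6], max=7
Test piece J rot3 at col 3 (width 2): heights before test = [0 1 7 6 6 6 6]; fits = False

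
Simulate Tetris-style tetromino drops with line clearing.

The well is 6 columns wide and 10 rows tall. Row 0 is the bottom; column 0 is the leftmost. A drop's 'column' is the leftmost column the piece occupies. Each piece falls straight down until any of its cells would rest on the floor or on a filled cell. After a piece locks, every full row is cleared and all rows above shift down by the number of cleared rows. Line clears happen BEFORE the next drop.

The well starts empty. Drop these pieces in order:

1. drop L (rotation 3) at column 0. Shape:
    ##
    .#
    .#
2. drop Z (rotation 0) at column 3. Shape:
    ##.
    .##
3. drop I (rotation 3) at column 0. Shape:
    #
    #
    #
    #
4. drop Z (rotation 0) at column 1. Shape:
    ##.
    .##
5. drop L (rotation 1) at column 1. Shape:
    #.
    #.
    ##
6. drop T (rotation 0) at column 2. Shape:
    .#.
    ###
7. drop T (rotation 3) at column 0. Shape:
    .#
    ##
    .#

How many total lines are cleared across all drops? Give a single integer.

Answer: 0

Derivation:
Drop 1: L rot3 at col 0 lands with bottom-row=0; cleared 0 line(s) (total 0); column heights now [3 3 0 0 0 0], max=3
Drop 2: Z rot0 at col 3 lands with bottom-row=0; cleared 0 line(s) (total 0); column heights now [3 3 0 2 2 1], max=3
Drop 3: I rot3 at col 0 lands with bottom-row=3; cleared 0 line(s) (total 0); column heights now [7 3 0 2 2 1], max=7
Drop 4: Z rot0 at col 1 lands with bottom-row=2; cleared 0 line(s) (total 0); column heights now [7 4 4 3 2 1], max=7
Drop 5: L rot1 at col 1 lands with bottom-row=4; cleared 0 line(s) (total 0); column heights now [7 7 5 3 2 1], max=7
Drop 6: T rot0 at col 2 lands with bottom-row=5; cleared 0 line(s) (total 0); column heights now [7 7 6 7 6 1], max=7
Drop 7: T rot3 at col 0 lands with bottom-row=7; cleared 0 line(s) (total 0); column heights now [9 10 6 7 6 1], max=10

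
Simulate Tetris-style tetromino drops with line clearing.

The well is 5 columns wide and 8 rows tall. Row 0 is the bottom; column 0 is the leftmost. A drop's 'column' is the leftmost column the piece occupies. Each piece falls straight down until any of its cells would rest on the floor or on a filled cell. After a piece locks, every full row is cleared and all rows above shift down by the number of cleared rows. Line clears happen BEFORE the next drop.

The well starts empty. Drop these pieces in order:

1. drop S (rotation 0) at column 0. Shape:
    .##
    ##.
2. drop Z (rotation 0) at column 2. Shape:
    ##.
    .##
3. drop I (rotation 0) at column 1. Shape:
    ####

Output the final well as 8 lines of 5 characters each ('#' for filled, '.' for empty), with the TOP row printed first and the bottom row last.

Answer: .....
.....
.....
.....
.####
..##.
.####
##...

Derivation:
Drop 1: S rot0 at col 0 lands with bottom-row=0; cleared 0 line(s) (total 0); column heights now [1 2 2 0 0], max=2
Drop 2: Z rot0 at col 2 lands with bottom-row=1; cleared 0 line(s) (total 0); column heights now [1 2 3 3 2], max=3
Drop 3: I rot0 at col 1 lands with bottom-row=3; cleared 0 line(s) (total 0); column heights now [1 4 4 4 4], max=4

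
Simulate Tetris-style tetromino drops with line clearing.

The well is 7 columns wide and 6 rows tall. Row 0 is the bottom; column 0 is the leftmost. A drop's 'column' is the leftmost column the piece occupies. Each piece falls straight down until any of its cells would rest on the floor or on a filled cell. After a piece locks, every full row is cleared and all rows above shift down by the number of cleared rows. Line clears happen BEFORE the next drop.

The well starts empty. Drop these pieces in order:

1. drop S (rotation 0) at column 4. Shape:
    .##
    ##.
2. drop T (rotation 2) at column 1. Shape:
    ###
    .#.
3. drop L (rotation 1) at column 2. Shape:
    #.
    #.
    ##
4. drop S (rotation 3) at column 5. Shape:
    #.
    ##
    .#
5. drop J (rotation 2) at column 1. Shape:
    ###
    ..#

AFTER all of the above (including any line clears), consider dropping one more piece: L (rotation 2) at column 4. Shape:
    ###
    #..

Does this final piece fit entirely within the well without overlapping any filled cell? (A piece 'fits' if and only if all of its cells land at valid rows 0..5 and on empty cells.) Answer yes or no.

Drop 1: S rot0 at col 4 lands with bottom-row=0; cleared 0 line(s) (total 0); column heights now [0 0 0 0 1 2 2], max=2
Drop 2: T rot2 at col 1 lands with bottom-row=0; cleared 0 line(s) (total 0); column heights now [0 2 2 2 1 2 2], max=2
Drop 3: L rot1 at col 2 lands with bottom-row=2; cleared 0 line(s) (total 0); column heights now [0 2 5 3 1 2 2], max=5
Drop 4: S rot3 at col 5 lands with bottom-row=2; cleared 0 line(s) (total 0); column heights now [0 2 5 3 1 5 4], max=5
Drop 5: J rot2 at col 1 lands with bottom-row=4; cleared 0 line(s) (total 0); column heights now [0 6 6 6 1 5 4], max=6
Test piece L rot2 at col 4 (width 3): heights before test = [0 6 6 6 1 5 4]; fits = True

Answer: yes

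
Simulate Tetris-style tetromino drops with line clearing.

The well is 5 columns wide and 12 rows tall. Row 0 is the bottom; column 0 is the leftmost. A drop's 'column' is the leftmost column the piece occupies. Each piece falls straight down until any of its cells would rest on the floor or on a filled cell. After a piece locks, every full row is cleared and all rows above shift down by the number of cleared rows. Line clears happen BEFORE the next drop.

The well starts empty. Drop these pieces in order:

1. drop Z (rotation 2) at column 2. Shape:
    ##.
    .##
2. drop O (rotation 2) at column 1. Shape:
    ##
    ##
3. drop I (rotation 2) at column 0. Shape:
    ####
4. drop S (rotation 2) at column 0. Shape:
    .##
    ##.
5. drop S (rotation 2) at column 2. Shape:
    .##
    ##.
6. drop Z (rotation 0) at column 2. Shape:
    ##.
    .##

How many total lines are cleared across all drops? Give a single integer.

Drop 1: Z rot2 at col 2 lands with bottom-row=0; cleared 0 line(s) (total 0); column heights now [0 0 2 2 1], max=2
Drop 2: O rot2 at col 1 lands with bottom-row=2; cleared 0 line(s) (total 0); column heights now [0 4 4 2 1], max=4
Drop 3: I rot2 at col 0 lands with bottom-row=4; cleared 0 line(s) (total 0); column heights now [5 5 5 5 1], max=5
Drop 4: S rot2 at col 0 lands with bottom-row=5; cleared 0 line(s) (total 0); column heights now [6 7 7 5 1], max=7
Drop 5: S rot2 at col 2 lands with bottom-row=7; cleared 0 line(s) (total 0); column heights now [6 7 8 9 9], max=9
Drop 6: Z rot0 at col 2 lands with bottom-row=9; cleared 0 line(s) (total 0); column heights now [6 7 11 11 10], max=11

Answer: 0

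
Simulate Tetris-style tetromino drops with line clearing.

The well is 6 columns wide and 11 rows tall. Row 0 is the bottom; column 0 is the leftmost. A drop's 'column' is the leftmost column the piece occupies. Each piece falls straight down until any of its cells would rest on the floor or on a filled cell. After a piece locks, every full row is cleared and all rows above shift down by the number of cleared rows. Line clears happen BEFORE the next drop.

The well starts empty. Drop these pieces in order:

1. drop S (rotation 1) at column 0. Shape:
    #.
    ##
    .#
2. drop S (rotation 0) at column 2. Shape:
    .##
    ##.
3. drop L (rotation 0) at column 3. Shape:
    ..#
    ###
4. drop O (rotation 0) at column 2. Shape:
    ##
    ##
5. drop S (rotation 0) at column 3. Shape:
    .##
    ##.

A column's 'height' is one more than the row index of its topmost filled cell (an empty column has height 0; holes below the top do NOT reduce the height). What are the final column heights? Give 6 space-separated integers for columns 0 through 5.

Drop 1: S rot1 at col 0 lands with bottom-row=0; cleared 0 line(s) (total 0); column heights now [3 2 0 0 0 0], max=3
Drop 2: S rot0 at col 2 lands with bottom-row=0; cleared 0 line(s) (total 0); column heights now [3 2 1 2 2 0], max=3
Drop 3: L rot0 at col 3 lands with bottom-row=2; cleared 0 line(s) (total 0); column heights now [3 2 1 3 3 4], max=4
Drop 4: O rot0 at col 2 lands with bottom-row=3; cleared 0 line(s) (total 0); column heights now [3 2 5 5 3 4], max=5
Drop 5: S rot0 at col 3 lands with bottom-row=5; cleared 0 line(s) (total 0); column heights now [3 2 5 6 7 7], max=7

Answer: 3 2 5 6 7 7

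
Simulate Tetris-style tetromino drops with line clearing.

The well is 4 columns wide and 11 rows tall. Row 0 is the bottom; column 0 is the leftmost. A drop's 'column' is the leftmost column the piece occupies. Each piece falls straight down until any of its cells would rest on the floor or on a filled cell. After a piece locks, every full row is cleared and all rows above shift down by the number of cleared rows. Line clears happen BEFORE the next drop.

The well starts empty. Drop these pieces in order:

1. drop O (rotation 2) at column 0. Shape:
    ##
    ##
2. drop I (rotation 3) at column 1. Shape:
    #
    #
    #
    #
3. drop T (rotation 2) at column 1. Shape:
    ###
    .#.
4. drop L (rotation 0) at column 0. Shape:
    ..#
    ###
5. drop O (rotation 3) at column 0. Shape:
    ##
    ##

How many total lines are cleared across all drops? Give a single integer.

Answer: 0

Derivation:
Drop 1: O rot2 at col 0 lands with bottom-row=0; cleared 0 line(s) (total 0); column heights now [2 2 0 0], max=2
Drop 2: I rot3 at col 1 lands with bottom-row=2; cleared 0 line(s) (total 0); column heights now [2 6 0 0], max=6
Drop 3: T rot2 at col 1 lands with bottom-row=5; cleared 0 line(s) (total 0); column heights now [2 7 7 7], max=7
Drop 4: L rot0 at col 0 lands with bottom-row=7; cleared 0 line(s) (total 0); column heights now [8 8 9 7], max=9
Drop 5: O rot3 at col 0 lands with bottom-row=8; cleared 0 line(s) (total 0); column heights now [10 10 9 7], max=10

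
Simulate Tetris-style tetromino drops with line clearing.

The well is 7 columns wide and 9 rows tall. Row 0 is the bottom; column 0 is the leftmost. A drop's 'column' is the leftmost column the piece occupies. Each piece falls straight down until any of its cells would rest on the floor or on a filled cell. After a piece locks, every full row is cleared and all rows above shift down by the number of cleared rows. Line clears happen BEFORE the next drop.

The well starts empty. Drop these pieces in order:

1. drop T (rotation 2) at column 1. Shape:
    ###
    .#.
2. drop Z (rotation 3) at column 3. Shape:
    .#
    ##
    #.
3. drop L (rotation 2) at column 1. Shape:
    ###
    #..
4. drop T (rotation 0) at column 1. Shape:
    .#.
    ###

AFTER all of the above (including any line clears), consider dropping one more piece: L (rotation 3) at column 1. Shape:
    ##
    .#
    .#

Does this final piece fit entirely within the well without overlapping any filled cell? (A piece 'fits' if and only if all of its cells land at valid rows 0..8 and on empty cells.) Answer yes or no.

Drop 1: T rot2 at col 1 lands with bottom-row=0; cleared 0 line(s) (total 0); column heights now [0 2 2 2 0 0 0], max=2
Drop 2: Z rot3 at col 3 lands with bottom-row=2; cleared 0 line(s) (total 0); column heights now [0 2 2 4 5 0 0], max=5
Drop 3: L rot2 at col 1 lands with bottom-row=3; cleared 0 line(s) (total 0); column heights now [0 5 5 5 5 0 0], max=5
Drop 4: T rot0 at col 1 lands with bottom-row=5; cleared 0 line(s) (total 0); column heights now [0 6 7 6 5 0 0], max=7
Test piece L rot3 at col 1 (width 2): heights before test = [0 6 7 6 5 0 0]; fits = False

Answer: no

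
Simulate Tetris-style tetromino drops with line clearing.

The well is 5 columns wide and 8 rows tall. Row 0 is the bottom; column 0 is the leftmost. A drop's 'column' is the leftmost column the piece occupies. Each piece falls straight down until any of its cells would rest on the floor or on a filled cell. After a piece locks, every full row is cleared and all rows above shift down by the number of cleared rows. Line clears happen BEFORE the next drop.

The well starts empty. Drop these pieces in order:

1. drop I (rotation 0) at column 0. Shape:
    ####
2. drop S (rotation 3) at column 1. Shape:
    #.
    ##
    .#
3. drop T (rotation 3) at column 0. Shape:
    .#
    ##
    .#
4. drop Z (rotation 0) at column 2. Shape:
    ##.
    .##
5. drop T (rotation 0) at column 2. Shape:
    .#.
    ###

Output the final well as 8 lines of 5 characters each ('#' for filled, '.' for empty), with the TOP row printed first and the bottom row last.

Drop 1: I rot0 at col 0 lands with bottom-row=0; cleared 0 line(s) (total 0); column heights now [1 1 1 1 0], max=1
Drop 2: S rot3 at col 1 lands with bottom-row=1; cleared 0 line(s) (total 0); column heights now [1 4 3 1 0], max=4
Drop 3: T rot3 at col 0 lands with bottom-row=4; cleared 0 line(s) (total 0); column heights now [6 7 3 1 0], max=7
Drop 4: Z rot0 at col 2 lands with bottom-row=2; cleared 0 line(s) (total 0); column heights now [6 7 4 4 3], max=7
Drop 5: T rot0 at col 2 lands with bottom-row=4; cleared 0 line(s) (total 0); column heights now [6 7 5 6 5], max=7

Answer: .....
.#...
##.#.
.####
.###.
.####
..#..
####.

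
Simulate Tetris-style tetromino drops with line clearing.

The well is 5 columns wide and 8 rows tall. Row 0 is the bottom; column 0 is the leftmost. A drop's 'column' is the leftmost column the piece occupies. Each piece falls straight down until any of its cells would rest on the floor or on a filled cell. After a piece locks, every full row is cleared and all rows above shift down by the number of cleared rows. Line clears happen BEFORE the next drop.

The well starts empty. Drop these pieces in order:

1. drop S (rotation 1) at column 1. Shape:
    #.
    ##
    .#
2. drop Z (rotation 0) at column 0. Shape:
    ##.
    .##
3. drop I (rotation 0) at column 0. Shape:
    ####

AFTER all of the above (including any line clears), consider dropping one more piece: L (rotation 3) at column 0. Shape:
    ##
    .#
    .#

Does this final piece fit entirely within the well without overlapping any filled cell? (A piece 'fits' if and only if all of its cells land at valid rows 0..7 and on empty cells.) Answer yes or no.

Drop 1: S rot1 at col 1 lands with bottom-row=0; cleared 0 line(s) (total 0); column heights now [0 3 2 0 0], max=3
Drop 2: Z rot0 at col 0 lands with bottom-row=3; cleared 0 line(s) (total 0); column heights now [5 5 4 0 0], max=5
Drop 3: I rot0 at col 0 lands with bottom-row=5; cleared 0 line(s) (total 0); column heights now [6 6 6 6 0], max=6
Test piece L rot3 at col 0 (width 2): heights before test = [6 6 6 6 0]; fits = False

Answer: no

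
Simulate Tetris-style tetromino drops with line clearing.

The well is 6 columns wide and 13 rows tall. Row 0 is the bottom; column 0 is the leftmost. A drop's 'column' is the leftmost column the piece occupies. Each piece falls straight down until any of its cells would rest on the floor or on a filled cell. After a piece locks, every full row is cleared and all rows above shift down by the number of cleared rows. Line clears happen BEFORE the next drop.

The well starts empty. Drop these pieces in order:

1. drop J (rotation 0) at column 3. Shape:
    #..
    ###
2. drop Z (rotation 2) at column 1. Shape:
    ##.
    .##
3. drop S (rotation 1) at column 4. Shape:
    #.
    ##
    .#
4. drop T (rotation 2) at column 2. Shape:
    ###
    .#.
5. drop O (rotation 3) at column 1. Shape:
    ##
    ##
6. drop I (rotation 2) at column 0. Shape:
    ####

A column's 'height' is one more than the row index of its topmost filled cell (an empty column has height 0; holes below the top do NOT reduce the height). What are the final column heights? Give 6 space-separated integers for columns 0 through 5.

Answer: 8 8 8 8 5 3

Derivation:
Drop 1: J rot0 at col 3 lands with bottom-row=0; cleared 0 line(s) (total 0); column heights now [0 0 0 2 1 1], max=2
Drop 2: Z rot2 at col 1 lands with bottom-row=2; cleared 0 line(s) (total 0); column heights now [0 4 4 3 1 1], max=4
Drop 3: S rot1 at col 4 lands with bottom-row=1; cleared 0 line(s) (total 0); column heights now [0 4 4 3 4 3], max=4
Drop 4: T rot2 at col 2 lands with bottom-row=3; cleared 0 line(s) (total 0); column heights now [0 4 5 5 5 3], max=5
Drop 5: O rot3 at col 1 lands with bottom-row=5; cleared 0 line(s) (total 0); column heights now [0 7 7 5 5 3], max=7
Drop 6: I rot2 at col 0 lands with bottom-row=7; cleared 0 line(s) (total 0); column heights now [8 8 8 8 5 3], max=8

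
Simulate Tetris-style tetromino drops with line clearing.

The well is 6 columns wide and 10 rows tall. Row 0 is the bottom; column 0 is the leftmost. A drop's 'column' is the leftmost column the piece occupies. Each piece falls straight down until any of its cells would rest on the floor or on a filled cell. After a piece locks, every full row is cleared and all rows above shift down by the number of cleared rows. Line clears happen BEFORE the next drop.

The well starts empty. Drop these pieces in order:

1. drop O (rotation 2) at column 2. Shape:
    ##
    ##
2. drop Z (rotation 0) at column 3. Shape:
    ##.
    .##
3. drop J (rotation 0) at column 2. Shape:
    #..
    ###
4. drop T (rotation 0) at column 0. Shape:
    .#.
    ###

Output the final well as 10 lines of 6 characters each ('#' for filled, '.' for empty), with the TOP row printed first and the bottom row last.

Answer: ......
......
......
.#....
###...
..#...
..###.
...##.
..####
..##..

Derivation:
Drop 1: O rot2 at col 2 lands with bottom-row=0; cleared 0 line(s) (total 0); column heights now [0 0 2 2 0 0], max=2
Drop 2: Z rot0 at col 3 lands with bottom-row=1; cleared 0 line(s) (total 0); column heights now [0 0 2 3 3 2], max=3
Drop 3: J rot0 at col 2 lands with bottom-row=3; cleared 0 line(s) (total 0); column heights now [0 0 5 4 4 2], max=5
Drop 4: T rot0 at col 0 lands with bottom-row=5; cleared 0 line(s) (total 0); column heights now [6 7 6 4 4 2], max=7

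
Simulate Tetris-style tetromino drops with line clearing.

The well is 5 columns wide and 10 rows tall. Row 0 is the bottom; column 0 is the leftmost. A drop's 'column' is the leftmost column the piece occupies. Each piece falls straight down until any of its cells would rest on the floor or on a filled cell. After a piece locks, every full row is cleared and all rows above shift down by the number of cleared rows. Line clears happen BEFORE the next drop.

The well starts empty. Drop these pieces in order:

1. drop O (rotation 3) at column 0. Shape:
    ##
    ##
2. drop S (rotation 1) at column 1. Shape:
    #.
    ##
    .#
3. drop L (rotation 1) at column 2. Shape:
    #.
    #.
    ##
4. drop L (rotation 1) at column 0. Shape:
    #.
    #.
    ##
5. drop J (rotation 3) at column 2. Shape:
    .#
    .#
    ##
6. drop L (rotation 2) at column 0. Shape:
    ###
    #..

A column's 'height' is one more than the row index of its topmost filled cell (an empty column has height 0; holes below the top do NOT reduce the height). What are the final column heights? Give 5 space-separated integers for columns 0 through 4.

Drop 1: O rot3 at col 0 lands with bottom-row=0; cleared 0 line(s) (total 0); column heights now [2 2 0 0 0], max=2
Drop 2: S rot1 at col 1 lands with bottom-row=1; cleared 0 line(s) (total 0); column heights now [2 4 3 0 0], max=4
Drop 3: L rot1 at col 2 lands with bottom-row=3; cleared 0 line(s) (total 0); column heights now [2 4 6 4 0], max=6
Drop 4: L rot1 at col 0 lands with bottom-row=4; cleared 0 line(s) (total 0); column heights now [7 5 6 4 0], max=7
Drop 5: J rot3 at col 2 lands with bottom-row=6; cleared 0 line(s) (total 0); column heights now [7 5 7 9 0], max=9
Drop 6: L rot2 at col 0 lands with bottom-row=7; cleared 0 line(s) (total 0); column heights now [9 9 9 9 0], max=9

Answer: 9 9 9 9 0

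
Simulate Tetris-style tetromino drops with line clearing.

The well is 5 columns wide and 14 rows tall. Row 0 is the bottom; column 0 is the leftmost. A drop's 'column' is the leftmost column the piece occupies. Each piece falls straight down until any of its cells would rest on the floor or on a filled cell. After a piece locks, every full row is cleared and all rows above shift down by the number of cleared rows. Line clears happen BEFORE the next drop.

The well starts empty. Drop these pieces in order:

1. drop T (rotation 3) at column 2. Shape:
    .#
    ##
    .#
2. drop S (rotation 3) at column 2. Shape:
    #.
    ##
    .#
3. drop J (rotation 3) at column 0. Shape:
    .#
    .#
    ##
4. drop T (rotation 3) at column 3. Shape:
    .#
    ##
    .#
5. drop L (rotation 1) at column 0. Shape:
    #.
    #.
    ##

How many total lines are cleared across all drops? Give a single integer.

Drop 1: T rot3 at col 2 lands with bottom-row=0; cleared 0 line(s) (total 0); column heights now [0 0 2 3 0], max=3
Drop 2: S rot3 at col 2 lands with bottom-row=3; cleared 0 line(s) (total 0); column heights now [0 0 6 5 0], max=6
Drop 3: J rot3 at col 0 lands with bottom-row=0; cleared 0 line(s) (total 0); column heights now [1 3 6 5 0], max=6
Drop 4: T rot3 at col 3 lands with bottom-row=4; cleared 0 line(s) (total 0); column heights now [1 3 6 6 7], max=7
Drop 5: L rot1 at col 0 lands with bottom-row=3; cleared 0 line(s) (total 0); column heights now [6 4 6 6 7], max=7

Answer: 0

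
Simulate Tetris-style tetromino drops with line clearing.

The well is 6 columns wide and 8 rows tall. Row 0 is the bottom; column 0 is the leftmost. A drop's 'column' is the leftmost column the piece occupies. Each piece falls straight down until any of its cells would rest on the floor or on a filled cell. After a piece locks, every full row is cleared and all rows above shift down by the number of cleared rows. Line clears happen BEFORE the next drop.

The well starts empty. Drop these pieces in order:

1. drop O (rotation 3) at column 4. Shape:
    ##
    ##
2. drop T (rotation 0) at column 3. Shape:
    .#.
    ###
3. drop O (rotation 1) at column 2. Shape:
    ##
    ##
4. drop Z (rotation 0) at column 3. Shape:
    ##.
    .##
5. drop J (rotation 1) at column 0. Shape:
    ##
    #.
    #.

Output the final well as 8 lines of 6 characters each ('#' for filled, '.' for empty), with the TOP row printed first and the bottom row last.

Drop 1: O rot3 at col 4 lands with bottom-row=0; cleared 0 line(s) (total 0); column heights now [0 0 0 0 2 2], max=2
Drop 2: T rot0 at col 3 lands with bottom-row=2; cleared 0 line(s) (total 0); column heights now [0 0 0 3 4 3], max=4
Drop 3: O rot1 at col 2 lands with bottom-row=3; cleared 0 line(s) (total 0); column heights now [0 0 5 5 4 3], max=5
Drop 4: Z rot0 at col 3 lands with bottom-row=4; cleared 0 line(s) (total 0); column heights now [0 0 5 6 6 5], max=6
Drop 5: J rot1 at col 0 lands with bottom-row=0; cleared 0 line(s) (total 0); column heights now [3 3 5 6 6 5], max=6

Answer: ......
......
...##.
..####
..###.
##.###
#...##
#...##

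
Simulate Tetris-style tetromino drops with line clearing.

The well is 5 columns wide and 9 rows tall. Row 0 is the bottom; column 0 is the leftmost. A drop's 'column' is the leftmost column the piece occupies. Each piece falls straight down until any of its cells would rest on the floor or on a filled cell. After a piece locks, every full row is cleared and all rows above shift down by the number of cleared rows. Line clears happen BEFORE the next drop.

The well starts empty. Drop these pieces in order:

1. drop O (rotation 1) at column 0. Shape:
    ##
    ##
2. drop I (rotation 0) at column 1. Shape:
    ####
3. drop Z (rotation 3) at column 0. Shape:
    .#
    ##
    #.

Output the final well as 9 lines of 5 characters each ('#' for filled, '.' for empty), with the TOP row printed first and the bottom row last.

Drop 1: O rot1 at col 0 lands with bottom-row=0; cleared 0 line(s) (total 0); column heights now [2 2 0 0 0], max=2
Drop 2: I rot0 at col 1 lands with bottom-row=2; cleared 0 line(s) (total 0); column heights now [2 3 3 3 3], max=3
Drop 3: Z rot3 at col 0 lands with bottom-row=2; cleared 1 line(s) (total 1); column heights now [3 4 0 0 0], max=4

Answer: .....
.....
.....
.....
.....
.#...
##...
##...
##...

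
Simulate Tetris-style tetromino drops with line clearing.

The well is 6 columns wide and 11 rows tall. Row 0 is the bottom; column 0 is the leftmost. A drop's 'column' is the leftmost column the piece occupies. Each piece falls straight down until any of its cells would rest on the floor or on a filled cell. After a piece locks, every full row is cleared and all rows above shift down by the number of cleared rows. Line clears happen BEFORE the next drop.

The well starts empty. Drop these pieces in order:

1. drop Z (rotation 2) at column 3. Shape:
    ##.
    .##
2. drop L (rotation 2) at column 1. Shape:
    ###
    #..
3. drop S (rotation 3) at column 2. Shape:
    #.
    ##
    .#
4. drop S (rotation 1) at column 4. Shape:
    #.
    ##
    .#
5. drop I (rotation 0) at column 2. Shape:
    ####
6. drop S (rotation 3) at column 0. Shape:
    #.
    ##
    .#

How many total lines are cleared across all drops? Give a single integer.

Drop 1: Z rot2 at col 3 lands with bottom-row=0; cleared 0 line(s) (total 0); column heights now [0 0 0 2 2 1], max=2
Drop 2: L rot2 at col 1 lands with bottom-row=1; cleared 0 line(s) (total 0); column heights now [0 3 3 3 2 1], max=3
Drop 3: S rot3 at col 2 lands with bottom-row=3; cleared 0 line(s) (total 0); column heights now [0 3 6 5 2 1], max=6
Drop 4: S rot1 at col 4 lands with bottom-row=1; cleared 0 line(s) (total 0); column heights now [0 3 6 5 4 3], max=6
Drop 5: I rot0 at col 2 lands with bottom-row=6; cleared 0 line(s) (total 0); column heights now [0 3 7 7 7 7], max=7
Drop 6: S rot3 at col 0 lands with bottom-row=3; cleared 0 line(s) (total 0); column heights now [6 5 7 7 7 7], max=7

Answer: 0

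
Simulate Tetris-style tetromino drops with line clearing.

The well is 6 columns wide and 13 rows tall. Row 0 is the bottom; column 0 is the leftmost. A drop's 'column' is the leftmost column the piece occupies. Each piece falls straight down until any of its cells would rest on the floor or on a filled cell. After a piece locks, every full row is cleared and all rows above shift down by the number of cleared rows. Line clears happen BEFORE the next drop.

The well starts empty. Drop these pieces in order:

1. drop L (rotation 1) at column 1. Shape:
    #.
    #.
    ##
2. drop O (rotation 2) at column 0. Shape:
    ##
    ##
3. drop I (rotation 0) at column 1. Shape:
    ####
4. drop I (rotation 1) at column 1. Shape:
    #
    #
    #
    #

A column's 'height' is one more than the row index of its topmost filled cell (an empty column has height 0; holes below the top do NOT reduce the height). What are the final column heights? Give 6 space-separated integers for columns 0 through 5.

Answer: 5 10 6 6 6 0

Derivation:
Drop 1: L rot1 at col 1 lands with bottom-row=0; cleared 0 line(s) (total 0); column heights now [0 3 1 0 0 0], max=3
Drop 2: O rot2 at col 0 lands with bottom-row=3; cleared 0 line(s) (total 0); column heights now [5 5 1 0 0 0], max=5
Drop 3: I rot0 at col 1 lands with bottom-row=5; cleared 0 line(s) (total 0); column heights now [5 6 6 6 6 0], max=6
Drop 4: I rot1 at col 1 lands with bottom-row=6; cleared 0 line(s) (total 0); column heights now [5 10 6 6 6 0], max=10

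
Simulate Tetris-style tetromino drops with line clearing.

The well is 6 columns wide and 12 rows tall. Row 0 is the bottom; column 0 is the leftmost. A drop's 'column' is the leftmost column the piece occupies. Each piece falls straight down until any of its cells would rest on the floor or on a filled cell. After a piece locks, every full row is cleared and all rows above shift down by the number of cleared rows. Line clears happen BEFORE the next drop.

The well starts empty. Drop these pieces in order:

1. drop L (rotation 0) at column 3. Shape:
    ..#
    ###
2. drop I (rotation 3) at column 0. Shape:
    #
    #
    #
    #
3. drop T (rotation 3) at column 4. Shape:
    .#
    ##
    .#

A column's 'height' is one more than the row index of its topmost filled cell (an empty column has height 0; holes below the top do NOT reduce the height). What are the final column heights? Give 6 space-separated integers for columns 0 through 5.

Answer: 4 0 0 1 4 5

Derivation:
Drop 1: L rot0 at col 3 lands with bottom-row=0; cleared 0 line(s) (total 0); column heights now [0 0 0 1 1 2], max=2
Drop 2: I rot3 at col 0 lands with bottom-row=0; cleared 0 line(s) (total 0); column heights now [4 0 0 1 1 2], max=4
Drop 3: T rot3 at col 4 lands with bottom-row=2; cleared 0 line(s) (total 0); column heights now [4 0 0 1 4 5], max=5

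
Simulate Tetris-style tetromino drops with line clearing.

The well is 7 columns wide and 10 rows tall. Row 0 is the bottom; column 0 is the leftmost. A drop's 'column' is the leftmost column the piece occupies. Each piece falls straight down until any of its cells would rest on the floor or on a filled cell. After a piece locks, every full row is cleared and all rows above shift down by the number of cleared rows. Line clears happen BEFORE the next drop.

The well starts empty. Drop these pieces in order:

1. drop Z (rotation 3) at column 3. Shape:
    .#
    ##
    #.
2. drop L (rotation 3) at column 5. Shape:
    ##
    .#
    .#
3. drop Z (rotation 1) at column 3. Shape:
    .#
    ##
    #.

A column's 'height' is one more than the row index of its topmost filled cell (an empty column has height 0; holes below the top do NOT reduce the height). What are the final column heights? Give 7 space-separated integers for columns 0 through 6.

Answer: 0 0 0 4 5 3 3

Derivation:
Drop 1: Z rot3 at col 3 lands with bottom-row=0; cleared 0 line(s) (total 0); column heights now [0 0 0 2 3 0 0], max=3
Drop 2: L rot3 at col 5 lands with bottom-row=0; cleared 0 line(s) (total 0); column heights now [0 0 0 2 3 3 3], max=3
Drop 3: Z rot1 at col 3 lands with bottom-row=2; cleared 0 line(s) (total 0); column heights now [0 0 0 4 5 3 3], max=5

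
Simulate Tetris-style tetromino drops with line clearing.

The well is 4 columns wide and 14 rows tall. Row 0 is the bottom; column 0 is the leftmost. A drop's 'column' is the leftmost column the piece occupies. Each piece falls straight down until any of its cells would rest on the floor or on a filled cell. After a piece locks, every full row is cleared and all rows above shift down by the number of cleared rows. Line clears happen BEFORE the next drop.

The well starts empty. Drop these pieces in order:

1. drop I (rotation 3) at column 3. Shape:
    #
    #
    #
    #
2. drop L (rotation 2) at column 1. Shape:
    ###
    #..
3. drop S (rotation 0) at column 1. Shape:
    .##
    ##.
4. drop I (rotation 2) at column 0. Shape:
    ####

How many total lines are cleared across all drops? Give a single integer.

Answer: 1

Derivation:
Drop 1: I rot3 at col 3 lands with bottom-row=0; cleared 0 line(s) (total 0); column heights now [0 0 0 4], max=4
Drop 2: L rot2 at col 1 lands with bottom-row=3; cleared 0 line(s) (total 0); column heights now [0 5 5 5], max=5
Drop 3: S rot0 at col 1 lands with bottom-row=5; cleared 0 line(s) (total 0); column heights now [0 6 7 7], max=7
Drop 4: I rot2 at col 0 lands with bottom-row=7; cleared 1 line(s) (total 1); column heights now [0 6 7 7], max=7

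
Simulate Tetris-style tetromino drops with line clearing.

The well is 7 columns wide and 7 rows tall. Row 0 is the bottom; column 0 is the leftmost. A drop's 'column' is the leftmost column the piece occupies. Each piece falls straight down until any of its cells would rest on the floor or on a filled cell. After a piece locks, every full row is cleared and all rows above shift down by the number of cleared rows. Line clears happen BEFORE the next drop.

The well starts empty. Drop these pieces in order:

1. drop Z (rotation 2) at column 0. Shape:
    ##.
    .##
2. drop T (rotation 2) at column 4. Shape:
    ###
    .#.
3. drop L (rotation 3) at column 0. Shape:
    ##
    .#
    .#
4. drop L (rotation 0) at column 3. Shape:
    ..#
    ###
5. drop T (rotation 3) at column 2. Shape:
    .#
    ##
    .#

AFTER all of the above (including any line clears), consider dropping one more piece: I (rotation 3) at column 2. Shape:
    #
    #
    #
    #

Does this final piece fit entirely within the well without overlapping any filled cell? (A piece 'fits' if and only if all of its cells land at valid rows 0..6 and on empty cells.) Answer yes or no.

Answer: no

Derivation:
Drop 1: Z rot2 at col 0 lands with bottom-row=0; cleared 0 line(s) (total 0); column heights now [2 2 1 0 0 0 0], max=2
Drop 2: T rot2 at col 4 lands with bottom-row=0; cleared 0 line(s) (total 0); column heights now [2 2 1 0 2 2 2], max=2
Drop 3: L rot3 at col 0 lands with bottom-row=2; cleared 0 line(s) (total 0); column heights now [5 5 1 0 2 2 2], max=5
Drop 4: L rot0 at col 3 lands with bottom-row=2; cleared 0 line(s) (total 0); column heights now [5 5 1 3 3 4 2], max=5
Drop 5: T rot3 at col 2 lands with bottom-row=3; cleared 0 line(s) (total 0); column heights now [5 5 5 6 3 4 2], max=6
Test piece I rot3 at col 2 (width 1): heights before test = [5 5 5 6 3 4 2]; fits = False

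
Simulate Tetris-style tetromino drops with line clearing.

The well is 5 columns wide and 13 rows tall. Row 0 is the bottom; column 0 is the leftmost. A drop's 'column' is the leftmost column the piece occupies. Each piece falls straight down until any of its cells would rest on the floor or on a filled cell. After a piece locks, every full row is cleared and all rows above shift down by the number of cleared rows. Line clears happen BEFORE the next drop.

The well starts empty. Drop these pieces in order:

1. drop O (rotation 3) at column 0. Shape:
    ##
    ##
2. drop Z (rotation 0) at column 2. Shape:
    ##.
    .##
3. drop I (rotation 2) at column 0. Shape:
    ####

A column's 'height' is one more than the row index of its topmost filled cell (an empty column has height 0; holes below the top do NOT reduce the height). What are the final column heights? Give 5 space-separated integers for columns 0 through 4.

Drop 1: O rot3 at col 0 lands with bottom-row=0; cleared 0 line(s) (total 0); column heights now [2 2 0 0 0], max=2
Drop 2: Z rot0 at col 2 lands with bottom-row=0; cleared 0 line(s) (total 0); column heights now [2 2 2 2 1], max=2
Drop 3: I rot2 at col 0 lands with bottom-row=2; cleared 0 line(s) (total 0); column heights now [3 3 3 3 1], max=3

Answer: 3 3 3 3 1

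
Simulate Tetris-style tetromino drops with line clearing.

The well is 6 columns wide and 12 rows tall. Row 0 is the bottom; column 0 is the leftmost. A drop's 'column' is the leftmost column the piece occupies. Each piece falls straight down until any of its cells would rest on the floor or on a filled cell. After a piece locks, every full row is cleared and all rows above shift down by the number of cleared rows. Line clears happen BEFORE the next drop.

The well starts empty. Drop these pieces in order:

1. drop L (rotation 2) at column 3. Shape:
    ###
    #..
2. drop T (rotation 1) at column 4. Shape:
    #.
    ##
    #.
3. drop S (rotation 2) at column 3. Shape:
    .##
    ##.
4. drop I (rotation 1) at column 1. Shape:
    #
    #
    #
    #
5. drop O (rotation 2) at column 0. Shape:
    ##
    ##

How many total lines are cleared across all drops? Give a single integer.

Answer: 0

Derivation:
Drop 1: L rot2 at col 3 lands with bottom-row=0; cleared 0 line(s) (total 0); column heights now [0 0 0 2 2 2], max=2
Drop 2: T rot1 at col 4 lands with bottom-row=2; cleared 0 line(s) (total 0); column heights now [0 0 0 2 5 4], max=5
Drop 3: S rot2 at col 3 lands with bottom-row=5; cleared 0 line(s) (total 0); column heights now [0 0 0 6 7 7], max=7
Drop 4: I rot1 at col 1 lands with bottom-row=0; cleared 0 line(s) (total 0); column heights now [0 4 0 6 7 7], max=7
Drop 5: O rot2 at col 0 lands with bottom-row=4; cleared 0 line(s) (total 0); column heights now [6 6 0 6 7 7], max=7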